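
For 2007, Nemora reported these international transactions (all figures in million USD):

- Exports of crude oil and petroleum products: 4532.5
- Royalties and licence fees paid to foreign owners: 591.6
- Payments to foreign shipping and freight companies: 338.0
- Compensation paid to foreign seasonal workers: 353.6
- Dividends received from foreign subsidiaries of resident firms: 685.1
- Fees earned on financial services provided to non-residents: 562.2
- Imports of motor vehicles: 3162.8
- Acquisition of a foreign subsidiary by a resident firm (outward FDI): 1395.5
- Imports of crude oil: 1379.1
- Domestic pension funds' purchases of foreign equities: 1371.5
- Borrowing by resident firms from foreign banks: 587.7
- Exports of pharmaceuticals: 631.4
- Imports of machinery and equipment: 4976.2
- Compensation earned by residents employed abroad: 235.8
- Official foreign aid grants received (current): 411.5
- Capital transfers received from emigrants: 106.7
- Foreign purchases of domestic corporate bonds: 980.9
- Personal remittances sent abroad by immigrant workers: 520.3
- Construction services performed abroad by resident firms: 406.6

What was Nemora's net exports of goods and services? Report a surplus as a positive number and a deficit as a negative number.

Goods: 4532.5 - 1379.1 - 4976.2 + 631.4 - 3162.8 = -4354.2
Services: -338.0 + 562.2 - 591.6 + 406.6 = 39.2
Trade balance = -4354.2 + 39.2 = -4315.0
(Excluded from the trade balance — primary income: compensation paid to foreign seasonal workers 353.6, dividends received from foreign subsidiaries of resident firms 685.1, compensation earned by residents employed abroad 235.8; financial account: acquisition of a foreign subsidiary by a resident firm (outward FDI) 1395.5, domestic pension funds' purchases of foreign equities 1371.5, borrowing by resident firms from foreign banks 587.7, foreign purchases of domestic corporate bonds 980.9; secondary income: official foreign aid grants received (current) 411.5, personal remittances sent abroad by immigrant workers 520.3; capital account: capital transfers received from emigrants 106.7.)

-4315.0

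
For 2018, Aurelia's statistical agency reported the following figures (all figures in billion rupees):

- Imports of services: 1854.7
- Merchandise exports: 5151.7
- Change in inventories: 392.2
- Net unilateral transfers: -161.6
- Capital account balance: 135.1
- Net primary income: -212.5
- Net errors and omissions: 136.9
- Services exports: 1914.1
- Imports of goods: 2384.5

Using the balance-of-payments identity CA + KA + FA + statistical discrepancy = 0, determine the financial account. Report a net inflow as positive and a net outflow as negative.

Goods balance = 5151.7 - 2384.5 = 2767.2
Services balance = 1914.1 - 1854.7 = 59.4
Trade balance (goods + services) = 2767.2 + 59.4 = 2826.6
Net primary income = -212.5
Net secondary income = -161.6
Current account = 2826.6 + (-212.5) + (-161.6) = 2452.5
Financial account = -(2452.5 + 135.1 + 136.9) = -2724.5

-2724.5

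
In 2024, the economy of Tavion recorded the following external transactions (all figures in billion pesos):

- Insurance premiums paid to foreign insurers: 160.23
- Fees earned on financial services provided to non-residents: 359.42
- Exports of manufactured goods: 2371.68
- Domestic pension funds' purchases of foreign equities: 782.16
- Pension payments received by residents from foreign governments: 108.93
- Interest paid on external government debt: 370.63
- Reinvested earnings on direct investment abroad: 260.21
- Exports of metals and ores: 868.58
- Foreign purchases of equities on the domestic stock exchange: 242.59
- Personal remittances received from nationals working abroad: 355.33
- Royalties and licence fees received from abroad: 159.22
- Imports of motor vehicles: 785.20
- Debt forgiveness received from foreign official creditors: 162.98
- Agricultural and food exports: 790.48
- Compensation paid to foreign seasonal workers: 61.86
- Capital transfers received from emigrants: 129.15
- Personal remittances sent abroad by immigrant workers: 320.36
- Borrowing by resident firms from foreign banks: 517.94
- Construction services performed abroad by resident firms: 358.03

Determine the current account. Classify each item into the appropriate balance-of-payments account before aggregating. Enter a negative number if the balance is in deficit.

Goods: -785.20 + 790.48 + 2371.68 + 868.58 = 3245.54
Services: 358.03 + 159.22 - 160.23 + 359.42 = 716.44
Primary income: -61.86 + 260.21 - 370.63 = -172.28
Secondary income: -320.36 + 355.33 + 108.93 = 143.90
Current account = 3245.54 + 716.44 + (-172.28) + 143.90 = 3933.60
(Excluded from the current account — financial account: domestic pension funds' purchases of foreign equities 782.16, foreign purchases of equities on the domestic stock exchange 242.59, borrowing by resident firms from foreign banks 517.94; capital account: debt forgiveness received from foreign official creditors 162.98, capital transfers received from emigrants 129.15.)

3933.60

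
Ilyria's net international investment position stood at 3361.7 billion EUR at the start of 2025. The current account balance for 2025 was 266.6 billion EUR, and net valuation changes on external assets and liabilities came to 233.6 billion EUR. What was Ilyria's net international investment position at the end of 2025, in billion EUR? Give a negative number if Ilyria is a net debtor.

Change in NIIP = current account + net valuation change = 266.6 + 233.6 = 500.2
End-of-year NIIP = 3361.7 + 500.2 = 3861.9

3861.9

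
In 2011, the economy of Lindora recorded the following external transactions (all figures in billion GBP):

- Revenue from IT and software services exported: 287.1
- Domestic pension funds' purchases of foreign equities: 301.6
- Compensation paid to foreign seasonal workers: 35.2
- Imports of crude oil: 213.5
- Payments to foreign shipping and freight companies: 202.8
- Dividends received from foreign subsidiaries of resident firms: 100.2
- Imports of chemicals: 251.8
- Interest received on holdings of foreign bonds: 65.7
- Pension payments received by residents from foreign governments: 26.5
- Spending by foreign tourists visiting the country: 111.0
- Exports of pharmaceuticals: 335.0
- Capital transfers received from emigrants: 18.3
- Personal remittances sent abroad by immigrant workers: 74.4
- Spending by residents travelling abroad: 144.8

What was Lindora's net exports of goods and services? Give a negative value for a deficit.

-79.8

Goods: 335.0 - 213.5 - 251.8 = -130.3
Services: 111.0 - 202.8 + 287.1 - 144.8 = 50.5
Trade balance = -130.3 + 50.5 = -79.8
(Excluded from the trade balance — financial account: domestic pension funds' purchases of foreign equities 301.6; primary income: compensation paid to foreign seasonal workers 35.2, dividends received from foreign subsidiaries of resident firms 100.2, interest received on holdings of foreign bonds 65.7; secondary income: pension payments received by residents from foreign governments 26.5, personal remittances sent abroad by immigrant workers 74.4; capital account: capital transfers received from emigrants 18.3.)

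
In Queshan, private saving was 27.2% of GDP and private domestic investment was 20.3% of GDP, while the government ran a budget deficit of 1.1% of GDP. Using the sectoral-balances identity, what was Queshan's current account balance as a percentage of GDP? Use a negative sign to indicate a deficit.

5.8

By the sectoral-balances identity, CA = (S_private - I) + (T - G).
Private balance = 27.2 - 20.3 = 6.9
Government balance (T - G) = -1.1
CA = 6.9 + (-1.1) = 5.8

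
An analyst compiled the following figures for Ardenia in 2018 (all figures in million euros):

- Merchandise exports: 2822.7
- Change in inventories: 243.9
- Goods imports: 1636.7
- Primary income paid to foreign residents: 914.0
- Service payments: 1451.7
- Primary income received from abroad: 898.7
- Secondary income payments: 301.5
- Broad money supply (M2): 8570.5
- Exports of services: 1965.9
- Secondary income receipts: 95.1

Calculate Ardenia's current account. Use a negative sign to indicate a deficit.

Goods balance = 2822.7 - 1636.7 = 1186.0
Services balance = 1965.9 - 1451.7 = 514.2
Trade balance (goods + services) = 1186.0 + 514.2 = 1700.2
Net primary income = 898.7 - 914.0 = -15.3
Net secondary income = 95.1 - 301.5 = -206.4
Current account = 1700.2 + (-15.3) + (-206.4) = 1478.5

1478.5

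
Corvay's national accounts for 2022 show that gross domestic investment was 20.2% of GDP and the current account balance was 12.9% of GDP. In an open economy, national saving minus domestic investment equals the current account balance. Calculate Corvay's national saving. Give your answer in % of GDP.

S = I + CA = 20.2 + 12.9 = 33.1

33.1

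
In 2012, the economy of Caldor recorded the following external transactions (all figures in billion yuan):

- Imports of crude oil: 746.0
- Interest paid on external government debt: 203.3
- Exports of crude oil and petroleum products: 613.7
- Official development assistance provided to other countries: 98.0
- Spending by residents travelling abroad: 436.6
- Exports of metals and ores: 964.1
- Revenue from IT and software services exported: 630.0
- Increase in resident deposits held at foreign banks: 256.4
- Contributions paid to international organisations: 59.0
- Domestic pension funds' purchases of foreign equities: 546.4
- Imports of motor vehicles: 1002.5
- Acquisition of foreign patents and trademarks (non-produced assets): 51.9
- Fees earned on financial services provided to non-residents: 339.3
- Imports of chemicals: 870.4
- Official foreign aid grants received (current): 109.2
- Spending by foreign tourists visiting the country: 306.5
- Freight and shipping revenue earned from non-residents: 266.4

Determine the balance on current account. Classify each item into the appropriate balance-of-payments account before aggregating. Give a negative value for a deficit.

-186.6

Goods: 964.1 - 1002.5 + 613.7 - 746.0 - 870.4 = -1041.1
Services: 339.3 - 436.6 + 306.5 + 630.0 + 266.4 = 1105.6
Primary income: -203.3
Secondary income: -98.0 + 109.2 - 59.0 = -47.8
Current account = (-1041.1) + 1105.6 + (-203.3) + (-47.8) = -186.6
(Excluded from the current account — financial account: increase in resident deposits held at foreign banks 256.4, domestic pension funds' purchases of foreign equities 546.4; capital account: acquisition of foreign patents and trademarks (non-produced assets) 51.9.)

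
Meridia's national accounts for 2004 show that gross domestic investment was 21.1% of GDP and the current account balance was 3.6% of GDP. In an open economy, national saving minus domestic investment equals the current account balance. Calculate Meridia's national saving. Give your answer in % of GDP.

24.7

S = I + CA = 21.1 + 3.6 = 24.7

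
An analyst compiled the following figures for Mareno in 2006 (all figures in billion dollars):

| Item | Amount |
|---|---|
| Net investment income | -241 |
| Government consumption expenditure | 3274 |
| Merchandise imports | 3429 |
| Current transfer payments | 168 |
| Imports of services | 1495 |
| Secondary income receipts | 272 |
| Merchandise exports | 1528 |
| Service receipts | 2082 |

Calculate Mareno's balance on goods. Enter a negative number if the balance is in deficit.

Goods balance = 1528 - 3429 = -1901

-1901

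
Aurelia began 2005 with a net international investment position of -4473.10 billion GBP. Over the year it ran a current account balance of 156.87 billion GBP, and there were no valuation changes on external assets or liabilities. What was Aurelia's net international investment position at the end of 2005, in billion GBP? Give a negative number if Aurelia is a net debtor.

With no valuation effects, change in NIIP = current account = 156.87
End-of-year NIIP = -4473.10 + 156.87 = -4316.23

-4316.23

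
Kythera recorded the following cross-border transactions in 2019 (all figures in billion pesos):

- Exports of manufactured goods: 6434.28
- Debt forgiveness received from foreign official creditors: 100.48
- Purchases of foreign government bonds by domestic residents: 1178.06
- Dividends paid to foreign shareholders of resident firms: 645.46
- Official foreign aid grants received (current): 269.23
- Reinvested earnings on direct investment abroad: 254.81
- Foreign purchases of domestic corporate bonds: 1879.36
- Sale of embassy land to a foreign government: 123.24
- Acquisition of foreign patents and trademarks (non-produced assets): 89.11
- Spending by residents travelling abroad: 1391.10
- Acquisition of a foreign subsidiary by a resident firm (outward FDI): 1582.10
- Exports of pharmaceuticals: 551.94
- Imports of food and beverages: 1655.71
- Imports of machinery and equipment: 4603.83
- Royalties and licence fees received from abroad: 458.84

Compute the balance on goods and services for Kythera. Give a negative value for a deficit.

Goods: 551.94 - 1655.71 + 6434.28 - 4603.83 = 726.68
Services: -1391.10 + 458.84 = -932.26
Trade balance = 726.68 + (-932.26) = -205.58
(Excluded from the trade balance — capital account: debt forgiveness received from foreign official creditors 100.48, sale of embassy land to a foreign government 123.24, acquisition of foreign patents and trademarks (non-produced assets) 89.11; financial account: purchases of foreign government bonds by domestic residents 1178.06, foreign purchases of domestic corporate bonds 1879.36, acquisition of a foreign subsidiary by a resident firm (outward FDI) 1582.10; primary income: dividends paid to foreign shareholders of resident firms 645.46, reinvested earnings on direct investment abroad 254.81; secondary income: official foreign aid grants received (current) 269.23.)

-205.58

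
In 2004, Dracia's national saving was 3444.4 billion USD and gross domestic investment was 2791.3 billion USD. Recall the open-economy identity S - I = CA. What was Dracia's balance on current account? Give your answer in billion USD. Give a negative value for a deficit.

653.1

CA = S - I = 3444.4 - 2791.3 = 653.1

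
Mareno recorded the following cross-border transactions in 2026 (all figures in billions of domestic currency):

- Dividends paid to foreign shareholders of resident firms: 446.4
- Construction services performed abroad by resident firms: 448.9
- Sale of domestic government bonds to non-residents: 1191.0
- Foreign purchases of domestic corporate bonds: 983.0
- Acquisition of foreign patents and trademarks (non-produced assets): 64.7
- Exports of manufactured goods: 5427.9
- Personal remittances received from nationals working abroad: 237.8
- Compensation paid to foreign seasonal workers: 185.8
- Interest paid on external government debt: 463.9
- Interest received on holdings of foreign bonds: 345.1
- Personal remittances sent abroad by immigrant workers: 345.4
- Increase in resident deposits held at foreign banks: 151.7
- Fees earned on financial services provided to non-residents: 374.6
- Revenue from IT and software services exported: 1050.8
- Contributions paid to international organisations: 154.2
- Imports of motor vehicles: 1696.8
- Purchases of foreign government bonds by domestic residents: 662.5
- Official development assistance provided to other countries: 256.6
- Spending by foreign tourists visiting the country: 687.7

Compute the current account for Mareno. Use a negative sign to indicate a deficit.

5023.7

Goods: -1696.8 + 5427.9 = 3731.1
Services: 448.9 + 374.6 + 1050.8 + 687.7 = 2562.0
Primary income: -185.8 - 446.4 - 463.9 + 345.1 = -751.0
Secondary income: -256.6 + 237.8 - 345.4 - 154.2 = -518.4
Current account = 3731.1 + 2562.0 + (-751.0) + (-518.4) = 5023.7
(Excluded from the current account — financial account: sale of domestic government bonds to non-residents 1191.0, foreign purchases of domestic corporate bonds 983.0, increase in resident deposits held at foreign banks 151.7, purchases of foreign government bonds by domestic residents 662.5; capital account: acquisition of foreign patents and trademarks (non-produced assets) 64.7.)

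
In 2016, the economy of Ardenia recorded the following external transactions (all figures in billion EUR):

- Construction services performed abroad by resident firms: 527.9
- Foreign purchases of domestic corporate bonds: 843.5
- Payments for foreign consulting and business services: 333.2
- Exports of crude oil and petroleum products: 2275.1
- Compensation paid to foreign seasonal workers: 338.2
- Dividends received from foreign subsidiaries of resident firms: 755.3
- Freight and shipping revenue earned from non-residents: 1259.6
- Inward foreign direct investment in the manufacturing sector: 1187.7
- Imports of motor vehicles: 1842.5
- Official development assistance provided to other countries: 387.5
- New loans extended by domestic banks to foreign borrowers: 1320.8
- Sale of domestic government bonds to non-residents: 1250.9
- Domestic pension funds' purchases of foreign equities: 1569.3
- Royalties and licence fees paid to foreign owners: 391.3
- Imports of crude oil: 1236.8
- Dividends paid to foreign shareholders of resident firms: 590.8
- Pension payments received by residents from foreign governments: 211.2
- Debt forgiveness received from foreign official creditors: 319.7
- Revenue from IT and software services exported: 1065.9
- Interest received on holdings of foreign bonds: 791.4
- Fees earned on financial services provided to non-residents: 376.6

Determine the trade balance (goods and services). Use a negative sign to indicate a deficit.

Goods: -1236.8 + 2275.1 - 1842.5 = -804.2
Services: 527.9 - 391.3 - 333.2 + 1065.9 + 1259.6 + 376.6 = 2505.5
Trade balance = -804.2 + 2505.5 = 1701.3
(Excluded from the trade balance — financial account: foreign purchases of domestic corporate bonds 843.5, inward foreign direct investment in the manufacturing sector 1187.7, new loans extended by domestic banks to foreign borrowers 1320.8, sale of domestic government bonds to non-residents 1250.9, domestic pension funds' purchases of foreign equities 1569.3; primary income: compensation paid to foreign seasonal workers 338.2, dividends received from foreign subsidiaries of resident firms 755.3, dividends paid to foreign shareholders of resident firms 590.8, interest received on holdings of foreign bonds 791.4; secondary income: official development assistance provided to other countries 387.5, pension payments received by residents from foreign governments 211.2; capital account: debt forgiveness received from foreign official creditors 319.7.)

1701.3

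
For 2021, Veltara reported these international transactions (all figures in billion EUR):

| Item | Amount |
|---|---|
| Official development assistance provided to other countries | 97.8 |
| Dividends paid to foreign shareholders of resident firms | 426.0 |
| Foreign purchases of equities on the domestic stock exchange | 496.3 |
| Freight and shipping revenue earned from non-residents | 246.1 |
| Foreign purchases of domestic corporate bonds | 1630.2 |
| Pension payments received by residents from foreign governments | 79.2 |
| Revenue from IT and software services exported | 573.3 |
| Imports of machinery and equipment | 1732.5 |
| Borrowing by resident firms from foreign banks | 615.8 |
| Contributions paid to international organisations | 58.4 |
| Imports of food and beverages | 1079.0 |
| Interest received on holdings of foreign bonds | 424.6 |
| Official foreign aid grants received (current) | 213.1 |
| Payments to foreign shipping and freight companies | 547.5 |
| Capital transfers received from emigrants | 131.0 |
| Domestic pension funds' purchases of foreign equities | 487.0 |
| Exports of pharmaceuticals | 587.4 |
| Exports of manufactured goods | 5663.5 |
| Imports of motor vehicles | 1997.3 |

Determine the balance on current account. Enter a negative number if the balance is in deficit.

1848.7

Goods: 587.4 - 1732.5 - 1079.0 - 1997.3 + 5663.5 = 1442.1
Services: 573.3 + 246.1 - 547.5 = 271.9
Primary income: -426.0 + 424.6 = -1.4
Secondary income: 213.1 + 79.2 - 58.4 - 97.8 = 136.1
Current account = 1442.1 + 271.9 + (-1.4) + 136.1 = 1848.7
(Excluded from the current account — financial account: foreign purchases of equities on the domestic stock exchange 496.3, foreign purchases of domestic corporate bonds 1630.2, borrowing by resident firms from foreign banks 615.8, domestic pension funds' purchases of foreign equities 487.0; capital account: capital transfers received from emigrants 131.0.)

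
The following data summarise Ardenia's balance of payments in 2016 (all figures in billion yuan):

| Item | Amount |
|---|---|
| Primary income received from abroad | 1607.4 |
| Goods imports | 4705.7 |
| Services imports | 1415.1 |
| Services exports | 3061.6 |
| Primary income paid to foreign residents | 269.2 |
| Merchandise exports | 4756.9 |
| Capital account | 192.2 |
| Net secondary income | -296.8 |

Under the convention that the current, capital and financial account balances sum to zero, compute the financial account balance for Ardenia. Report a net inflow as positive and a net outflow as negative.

Goods balance = 4756.9 - 4705.7 = 51.2
Services balance = 3061.6 - 1415.1 = 1646.5
Trade balance (goods + services) = 51.2 + 1646.5 = 1697.7
Net primary income = 1607.4 - 269.2 = 1338.2
Net secondary income = -296.8
Current account = 1697.7 + 1338.2 + (-296.8) = 2739.1
Financial account = -(2739.1 + 192.2) = -2931.3

-2931.3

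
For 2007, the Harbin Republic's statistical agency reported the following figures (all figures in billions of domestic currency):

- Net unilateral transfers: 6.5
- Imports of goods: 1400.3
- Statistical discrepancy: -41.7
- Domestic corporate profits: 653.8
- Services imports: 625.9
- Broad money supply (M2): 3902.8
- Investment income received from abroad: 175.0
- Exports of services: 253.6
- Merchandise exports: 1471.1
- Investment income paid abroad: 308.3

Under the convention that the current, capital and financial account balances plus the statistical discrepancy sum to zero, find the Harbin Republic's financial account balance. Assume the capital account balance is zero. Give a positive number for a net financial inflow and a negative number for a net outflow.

Goods balance = 1471.1 - 1400.3 = 70.8
Services balance = 253.6 - 625.9 = -372.3
Trade balance (goods + services) = 70.8 + (-372.3) = -301.5
Net primary income = 175.0 - 308.3 = -133.3
Net secondary income = 6.5
Current account = -301.5 + (-133.3) + 6.5 = -428.3
Financial account = -(-428.3 + (-41.7)) = 470.0

470.0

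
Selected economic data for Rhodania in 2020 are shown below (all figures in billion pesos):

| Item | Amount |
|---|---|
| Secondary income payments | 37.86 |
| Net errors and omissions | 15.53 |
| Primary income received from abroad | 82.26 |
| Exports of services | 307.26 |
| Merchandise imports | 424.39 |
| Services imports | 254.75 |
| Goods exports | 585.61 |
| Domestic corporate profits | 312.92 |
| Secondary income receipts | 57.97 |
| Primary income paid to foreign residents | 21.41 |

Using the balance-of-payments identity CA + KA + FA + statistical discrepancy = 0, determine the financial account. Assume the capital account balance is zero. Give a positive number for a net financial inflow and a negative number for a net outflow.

Goods balance = 585.61 - 424.39 = 161.22
Services balance = 307.26 - 254.75 = 52.51
Trade balance (goods + services) = 161.22 + 52.51 = 213.73
Net primary income = 82.26 - 21.41 = 60.85
Net secondary income = 57.97 - 37.86 = 20.11
Current account = 213.73 + 60.85 + 20.11 = 294.69
Financial account = -(294.69 + 15.53) = -310.22

-310.22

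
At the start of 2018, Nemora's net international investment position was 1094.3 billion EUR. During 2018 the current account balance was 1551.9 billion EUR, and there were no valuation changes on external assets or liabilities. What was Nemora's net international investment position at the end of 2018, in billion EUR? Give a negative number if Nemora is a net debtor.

With no valuation effects, change in NIIP = current account = 1551.9
End-of-year NIIP = 1094.3 + 1551.9 = 2646.2

2646.2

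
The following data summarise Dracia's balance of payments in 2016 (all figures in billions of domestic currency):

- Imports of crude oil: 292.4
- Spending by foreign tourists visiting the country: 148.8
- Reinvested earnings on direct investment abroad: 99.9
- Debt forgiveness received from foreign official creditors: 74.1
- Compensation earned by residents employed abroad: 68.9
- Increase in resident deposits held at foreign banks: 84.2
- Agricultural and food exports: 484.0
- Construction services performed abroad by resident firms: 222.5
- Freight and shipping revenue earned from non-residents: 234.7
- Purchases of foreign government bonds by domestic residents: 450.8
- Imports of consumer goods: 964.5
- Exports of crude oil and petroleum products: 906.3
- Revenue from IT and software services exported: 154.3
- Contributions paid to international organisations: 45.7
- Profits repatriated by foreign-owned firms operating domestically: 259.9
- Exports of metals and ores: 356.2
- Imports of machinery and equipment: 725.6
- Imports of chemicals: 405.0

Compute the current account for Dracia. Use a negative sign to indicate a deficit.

Goods: 356.2 + 484.0 - 405.0 - 292.4 + 906.3 - 964.5 - 725.6 = -641.0
Services: 154.3 + 148.8 + 234.7 + 222.5 = 760.3
Primary income: 99.9 + 68.9 - 259.9 = -91.1
Secondary income: -45.7
Current account = (-641.0) + 760.3 + (-91.1) + (-45.7) = -17.5
(Excluded from the current account — capital account: debt forgiveness received from foreign official creditors 74.1; financial account: increase in resident deposits held at foreign banks 84.2, purchases of foreign government bonds by domestic residents 450.8.)

-17.5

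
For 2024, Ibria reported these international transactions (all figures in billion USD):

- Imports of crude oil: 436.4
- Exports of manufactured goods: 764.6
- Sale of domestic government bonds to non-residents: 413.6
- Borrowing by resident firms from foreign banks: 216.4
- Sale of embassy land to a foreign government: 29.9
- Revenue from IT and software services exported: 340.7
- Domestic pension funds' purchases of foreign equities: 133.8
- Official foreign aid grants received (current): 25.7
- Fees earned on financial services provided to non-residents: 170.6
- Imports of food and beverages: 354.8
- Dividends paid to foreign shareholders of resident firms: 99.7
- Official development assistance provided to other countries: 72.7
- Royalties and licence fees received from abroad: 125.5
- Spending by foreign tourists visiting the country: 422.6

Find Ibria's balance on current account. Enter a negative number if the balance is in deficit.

886.1

Goods: -354.8 + 764.6 - 436.4 = -26.6
Services: 422.6 + 340.7 + 125.5 + 170.6 = 1059.4
Primary income: -99.7
Secondary income: -72.7 + 25.7 = -47.0
Current account = (-26.6) + 1059.4 + (-99.7) + (-47.0) = 886.1
(Excluded from the current account — financial account: sale of domestic government bonds to non-residents 413.6, borrowing by resident firms from foreign banks 216.4, domestic pension funds' purchases of foreign equities 133.8; capital account: sale of embassy land to a foreign government 29.9.)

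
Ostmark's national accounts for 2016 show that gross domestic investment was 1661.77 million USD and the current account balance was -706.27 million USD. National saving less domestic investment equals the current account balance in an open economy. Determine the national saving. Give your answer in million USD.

955.50

S - I = CA (net lending to the rest of the world).
S = I + CA = 1661.77 + (-706.27) = 955.50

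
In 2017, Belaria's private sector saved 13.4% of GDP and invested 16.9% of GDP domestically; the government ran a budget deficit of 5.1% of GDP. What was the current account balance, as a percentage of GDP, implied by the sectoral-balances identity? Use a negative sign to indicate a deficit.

-8.6

By the sectoral-balances identity, CA = (S_private - I) + (T - G).
Private balance = 13.4 - 16.9 = -3.5
Government balance (T - G) = -5.1
CA = -3.5 + (-5.1) = -8.6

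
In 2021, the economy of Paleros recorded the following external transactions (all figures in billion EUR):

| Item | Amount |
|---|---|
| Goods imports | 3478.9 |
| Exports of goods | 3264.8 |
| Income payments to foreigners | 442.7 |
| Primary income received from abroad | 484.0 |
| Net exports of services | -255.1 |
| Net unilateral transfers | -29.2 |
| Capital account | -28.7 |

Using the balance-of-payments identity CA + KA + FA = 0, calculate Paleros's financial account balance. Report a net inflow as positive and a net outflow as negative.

Goods balance = 3264.8 - 3478.9 = -214.1
Services balance = -255.1
Trade balance (goods + services) = -214.1 + (-255.1) = -469.2
Net primary income = 484.0 - 442.7 = 41.3
Net secondary income = -29.2
Current account = -469.2 + 41.3 + (-29.2) = -457.1
Financial account = -(-457.1 + (-28.7)) = 485.8

485.8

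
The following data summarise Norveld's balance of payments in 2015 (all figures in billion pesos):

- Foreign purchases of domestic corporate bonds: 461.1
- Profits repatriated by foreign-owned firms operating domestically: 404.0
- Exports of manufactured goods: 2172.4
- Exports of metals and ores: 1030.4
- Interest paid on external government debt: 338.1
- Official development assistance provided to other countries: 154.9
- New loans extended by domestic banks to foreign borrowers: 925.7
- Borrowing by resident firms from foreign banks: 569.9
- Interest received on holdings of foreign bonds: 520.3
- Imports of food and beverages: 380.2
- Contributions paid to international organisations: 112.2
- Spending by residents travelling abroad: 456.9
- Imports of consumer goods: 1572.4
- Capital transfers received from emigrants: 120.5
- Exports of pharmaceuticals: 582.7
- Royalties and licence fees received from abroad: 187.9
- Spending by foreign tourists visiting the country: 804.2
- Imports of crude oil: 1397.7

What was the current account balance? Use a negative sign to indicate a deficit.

Goods: 1030.4 + 2172.4 - 1397.7 - 380.2 - 1572.4 + 582.7 = 435.2
Services: 804.2 - 456.9 + 187.9 = 535.2
Primary income: 520.3 - 338.1 - 404.0 = -221.8
Secondary income: -112.2 - 154.9 = -267.1
Current account = 435.2 + 535.2 + (-221.8) + (-267.1) = 481.5
(Excluded from the current account — financial account: foreign purchases of domestic corporate bonds 461.1, new loans extended by domestic banks to foreign borrowers 925.7, borrowing by resident firms from foreign banks 569.9; capital account: capital transfers received from emigrants 120.5.)

481.5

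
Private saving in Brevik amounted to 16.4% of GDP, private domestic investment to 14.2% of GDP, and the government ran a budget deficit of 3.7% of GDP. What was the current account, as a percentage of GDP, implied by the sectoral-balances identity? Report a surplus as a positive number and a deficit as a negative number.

-1.5

By the sectoral-balances identity, CA = (S_private - I) + (T - G).
Private balance = 16.4 - 14.2 = 2.2
Government balance (T - G) = -3.7
CA = 2.2 + (-3.7) = -1.5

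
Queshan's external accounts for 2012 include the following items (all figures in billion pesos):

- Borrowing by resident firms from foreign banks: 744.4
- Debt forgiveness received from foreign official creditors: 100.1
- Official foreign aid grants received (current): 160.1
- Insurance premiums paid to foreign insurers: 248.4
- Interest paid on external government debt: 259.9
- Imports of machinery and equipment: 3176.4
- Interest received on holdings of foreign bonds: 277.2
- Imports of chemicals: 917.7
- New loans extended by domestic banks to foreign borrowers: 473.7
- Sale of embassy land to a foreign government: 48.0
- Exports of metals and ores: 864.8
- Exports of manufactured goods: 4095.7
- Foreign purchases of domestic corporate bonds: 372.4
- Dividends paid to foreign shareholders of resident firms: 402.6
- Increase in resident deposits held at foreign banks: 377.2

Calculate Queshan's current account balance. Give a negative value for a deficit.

392.8

Goods: 864.8 + 4095.7 - 3176.4 - 917.7 = 866.4
Services: -248.4
Primary income: -402.6 - 259.9 + 277.2 = -385.3
Secondary income: 160.1
Current account = 866.4 + (-248.4) + (-385.3) + 160.1 = 392.8
(Excluded from the current account — financial account: borrowing by resident firms from foreign banks 744.4, new loans extended by domestic banks to foreign borrowers 473.7, foreign purchases of domestic corporate bonds 372.4, increase in resident deposits held at foreign banks 377.2; capital account: debt forgiveness received from foreign official creditors 100.1, sale of embassy land to a foreign government 48.0.)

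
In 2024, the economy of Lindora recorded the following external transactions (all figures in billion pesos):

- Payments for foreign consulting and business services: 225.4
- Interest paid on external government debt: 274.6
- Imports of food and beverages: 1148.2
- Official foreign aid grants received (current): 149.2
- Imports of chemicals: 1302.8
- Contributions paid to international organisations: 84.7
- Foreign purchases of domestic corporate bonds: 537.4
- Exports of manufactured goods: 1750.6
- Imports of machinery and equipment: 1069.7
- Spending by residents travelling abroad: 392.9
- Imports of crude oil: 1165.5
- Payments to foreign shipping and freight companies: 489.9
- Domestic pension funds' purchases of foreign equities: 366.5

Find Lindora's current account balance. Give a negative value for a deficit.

-4253.9

Goods: -1148.2 - 1069.7 - 1302.8 - 1165.5 + 1750.6 = -2935.6
Services: -392.9 - 489.9 - 225.4 = -1108.2
Primary income: -274.6
Secondary income: -84.7 + 149.2 = 64.5
Current account = (-2935.6) + (-1108.2) + (-274.6) + 64.5 = -4253.9
(Excluded from the current account — financial account: foreign purchases of domestic corporate bonds 537.4, domestic pension funds' purchases of foreign equities 366.5.)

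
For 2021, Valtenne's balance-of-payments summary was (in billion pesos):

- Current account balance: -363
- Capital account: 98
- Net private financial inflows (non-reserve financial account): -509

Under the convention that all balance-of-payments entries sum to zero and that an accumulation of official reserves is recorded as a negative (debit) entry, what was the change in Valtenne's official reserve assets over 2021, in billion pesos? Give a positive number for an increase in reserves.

-774

Official reserve transactions balance = -((-363) + 98 + (-509)) = 774
An accumulation of reserves is recorded as a debit (negative entry), so the change in the stock of reserves is the negative of that balance.
Change in official reserves = -(774) = -774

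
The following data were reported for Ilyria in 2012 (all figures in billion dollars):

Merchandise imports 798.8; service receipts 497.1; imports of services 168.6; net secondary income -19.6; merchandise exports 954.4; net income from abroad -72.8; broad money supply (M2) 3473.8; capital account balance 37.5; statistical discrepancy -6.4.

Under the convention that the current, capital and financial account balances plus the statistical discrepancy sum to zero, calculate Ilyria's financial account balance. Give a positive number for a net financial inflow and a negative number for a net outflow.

Goods balance = 954.4 - 798.8 = 155.6
Services balance = 497.1 - 168.6 = 328.5
Trade balance (goods + services) = 155.6 + 328.5 = 484.1
Net primary income = -72.8
Net secondary income = -19.6
Current account = 484.1 + (-72.8) + (-19.6) = 391.7
Financial account = -(391.7 + 37.5 + (-6.4)) = -422.8

-422.8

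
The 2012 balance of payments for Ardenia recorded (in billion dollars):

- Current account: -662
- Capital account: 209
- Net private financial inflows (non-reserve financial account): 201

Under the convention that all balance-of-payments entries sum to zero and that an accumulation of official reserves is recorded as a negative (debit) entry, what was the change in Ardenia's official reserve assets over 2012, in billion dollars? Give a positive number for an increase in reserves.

Official reserve transactions balance = -((-662) + 209 + 201) = 252
An accumulation of reserves is recorded as a debit (negative entry), so the change in the stock of reserves is the negative of that balance.
Change in official reserves = -(252) = -252

-252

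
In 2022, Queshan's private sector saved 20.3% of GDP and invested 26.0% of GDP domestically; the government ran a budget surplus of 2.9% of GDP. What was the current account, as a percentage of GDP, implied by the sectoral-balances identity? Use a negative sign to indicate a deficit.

By the sectoral-balances identity, CA = (S_private - I) + (T - G).
Private balance = 20.3 - 26.0 = -5.7
Government balance (T - G) = 2.9
CA = -5.7 + 2.9 = -2.8

-2.8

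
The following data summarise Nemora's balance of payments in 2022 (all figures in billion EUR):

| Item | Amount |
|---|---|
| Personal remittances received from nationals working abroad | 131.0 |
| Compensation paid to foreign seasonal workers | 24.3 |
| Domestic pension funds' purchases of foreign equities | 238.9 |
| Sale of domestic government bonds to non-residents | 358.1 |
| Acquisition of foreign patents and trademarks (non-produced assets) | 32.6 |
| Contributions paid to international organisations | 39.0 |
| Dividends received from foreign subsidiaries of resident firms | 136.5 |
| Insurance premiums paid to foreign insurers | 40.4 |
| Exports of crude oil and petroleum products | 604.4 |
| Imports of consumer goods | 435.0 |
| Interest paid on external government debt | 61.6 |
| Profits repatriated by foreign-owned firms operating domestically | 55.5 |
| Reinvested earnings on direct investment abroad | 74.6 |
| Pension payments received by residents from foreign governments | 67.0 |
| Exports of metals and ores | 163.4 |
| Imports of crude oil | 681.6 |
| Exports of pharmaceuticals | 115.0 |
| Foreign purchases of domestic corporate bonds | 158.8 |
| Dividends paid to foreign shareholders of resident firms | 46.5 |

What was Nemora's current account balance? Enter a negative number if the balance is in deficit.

-92.0

Goods: -681.6 + 604.4 + 163.4 + 115.0 - 435.0 = -233.8
Services: -40.4
Primary income: 74.6 - 55.5 - 24.3 - 46.5 + 136.5 - 61.6 = 23.2
Secondary income: 67.0 - 39.0 + 131.0 = 159.0
Current account = (-233.8) + (-40.4) + 23.2 + 159.0 = -92.0
(Excluded from the current account — financial account: domestic pension funds' purchases of foreign equities 238.9, sale of domestic government bonds to non-residents 358.1, foreign purchases of domestic corporate bonds 158.8; capital account: acquisition of foreign patents and trademarks (non-produced assets) 32.6.)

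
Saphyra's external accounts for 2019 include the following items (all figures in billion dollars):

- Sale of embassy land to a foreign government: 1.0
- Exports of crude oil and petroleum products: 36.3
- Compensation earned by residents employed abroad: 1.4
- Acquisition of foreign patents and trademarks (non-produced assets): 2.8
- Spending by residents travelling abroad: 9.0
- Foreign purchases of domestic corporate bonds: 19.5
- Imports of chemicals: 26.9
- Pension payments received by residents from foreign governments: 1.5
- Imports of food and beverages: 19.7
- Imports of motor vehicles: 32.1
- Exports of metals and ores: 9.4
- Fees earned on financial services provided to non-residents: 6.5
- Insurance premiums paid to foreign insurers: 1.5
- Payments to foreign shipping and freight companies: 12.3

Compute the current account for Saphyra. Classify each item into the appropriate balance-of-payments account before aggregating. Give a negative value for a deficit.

-46.4

Goods: -32.1 + 36.3 - 19.7 + 9.4 - 26.9 = -33.0
Services: 6.5 - 9.0 - 1.5 - 12.3 = -16.3
Primary income: 1.4
Secondary income: 1.5
Current account = (-33.0) + (-16.3) + 1.4 + 1.5 = -46.4
(Excluded from the current account — capital account: sale of embassy land to a foreign government 1.0, acquisition of foreign patents and trademarks (non-produced assets) 2.8; financial account: foreign purchases of domestic corporate bonds 19.5.)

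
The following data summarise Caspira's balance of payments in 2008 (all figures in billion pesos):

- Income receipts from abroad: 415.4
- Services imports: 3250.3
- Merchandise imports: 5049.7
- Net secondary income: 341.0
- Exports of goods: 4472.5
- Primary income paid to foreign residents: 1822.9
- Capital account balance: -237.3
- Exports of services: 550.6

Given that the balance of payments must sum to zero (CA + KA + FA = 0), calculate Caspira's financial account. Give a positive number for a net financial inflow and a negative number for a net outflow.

4580.7

Goods balance = 4472.5 - 5049.7 = -577.2
Services balance = 550.6 - 3250.3 = -2699.7
Trade balance (goods + services) = -577.2 + (-2699.7) = -3276.9
Net primary income = 415.4 - 1822.9 = -1407.5
Net secondary income = 341.0
Current account = -3276.9 + (-1407.5) + 341.0 = -4343.4
Financial account = -(-4343.4 + (-237.3)) = 4580.7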